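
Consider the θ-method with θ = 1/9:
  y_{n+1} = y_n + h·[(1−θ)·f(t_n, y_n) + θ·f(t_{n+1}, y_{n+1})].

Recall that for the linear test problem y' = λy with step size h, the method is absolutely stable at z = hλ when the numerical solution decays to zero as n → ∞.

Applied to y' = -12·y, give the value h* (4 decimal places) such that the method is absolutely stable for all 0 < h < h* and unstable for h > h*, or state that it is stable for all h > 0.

Set f=λy, z=hλ:
  y_{n+1} = y_n + z·[8/9·y_n + 1/9·y_{n+1}] ⇒ (1 − 1/9z)y_{n+1} = (1 + 8/9z)y_n
  Hence R(z) = (1 + 8/9z)/(1 − 1/9z).

Need |R(x)|<1, x<0.
x=-1.71: |R|=0.4370
R=−1: 1+8/9x = −1+1/9x ⇒ -7/9x=2 ⇒ x=2/(-7/9)=-2.5714
Confirm numerically:
  x=-2.494: |R|=0.95284 <1
  x=-1.887: |R|=0.55993 <1
  x=-1.113: |R|=0.00949 <1
  x=-3.152: |R|=1.33443 >1
  x=-2.850: |R|=1.16456 >1
Interval (-2.5714, 0).

(-2.5714,0); λ=-12 ⇒ h* = (18/7)/12 = 0.2143.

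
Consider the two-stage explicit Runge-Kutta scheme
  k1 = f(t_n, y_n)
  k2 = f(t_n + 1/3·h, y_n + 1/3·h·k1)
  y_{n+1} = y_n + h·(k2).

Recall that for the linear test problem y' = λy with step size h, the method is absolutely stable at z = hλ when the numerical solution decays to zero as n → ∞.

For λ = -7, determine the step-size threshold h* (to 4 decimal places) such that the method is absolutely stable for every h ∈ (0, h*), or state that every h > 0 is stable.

(-3.0000,0); λ=-7 ⇒ h* = (3)/7 = 0.4286.

On y'=λy, z=hλ:
  k1=λy_n ⇒ h·k1=z·y_n;  k2=λ(1+1/3z)y_n ⇒ h·k2=z(1+1/3z)y_n
  y_{n+1}/y_n = 1 + z(1+1/3z) = 1 + z + 1/3z²
  so R(z) = 1 + z + 1/3z².

Boundary: |R(x)|=1, x<0.
x=-0.43: |R|=0.6316
R=1: x+1/3x²=0 ⇒ x=−3=-3.0000; min R=1−1/(4·1/3)=0.2500>−1
Confirm numerically:
  x=-2.827: |R|=0.83698 <1
  x=-1.991: |R|=0.33036 <1
  x=-1.909: |R|=0.30576 <1
  x=-1.337: |R|=0.25886 <1
  x=-3.381: |R|=1.42939 >1
  x=-3.089: |R|=1.09164 >1
So |R|<1 on (-3.0000, 0).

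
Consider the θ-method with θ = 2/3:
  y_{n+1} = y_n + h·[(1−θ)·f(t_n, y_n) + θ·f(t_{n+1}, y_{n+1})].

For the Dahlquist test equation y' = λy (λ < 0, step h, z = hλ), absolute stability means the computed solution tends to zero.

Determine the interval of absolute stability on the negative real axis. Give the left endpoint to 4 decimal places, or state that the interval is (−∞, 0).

Test eqn y'=λy, z=hλ:
  y_{n+1} = y_n + z·[1/3·y_n + 2/3·y_{n+1}] ⇒ (1 − 2/3z)y_{n+1} = (1 + 1/3z)y_n
  ⇒ R(z) = (1 + 1/3z)/(1 − 2/3z).

Solve |R(x)|<1 on ℝ⁻.
x=-1.05: |R|=0.3824
x=-2: |R|=0.1429
x=-10: |R|=0.3043
x=-100: |R|=0.4778
θ=2/3≥1/2 ⇒ |1+1/3x|<|1−2/3x| ∀x<0 ⇒ interval (−∞,0).

unbounded; (−∞, 0).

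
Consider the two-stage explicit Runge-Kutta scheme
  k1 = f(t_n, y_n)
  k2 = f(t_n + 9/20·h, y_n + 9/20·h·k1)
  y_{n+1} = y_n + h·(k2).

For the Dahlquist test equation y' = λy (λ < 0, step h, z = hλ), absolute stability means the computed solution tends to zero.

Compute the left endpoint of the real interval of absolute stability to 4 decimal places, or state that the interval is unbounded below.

On y'=λy, z=hλ:
  k1=λy_n ⇒ h·k1=z·y_n;  k2=λ(1+9/20z)y_n ⇒ h·k2=z(1+9/20z)y_n
  y_{n+1}/y_n = 1 + z(1+9/20z) = 1 + z + 9/20z²
  so R(z) = 1 + z + 9/20z².

Solve |R(x)|<1 on ℝ⁻.
x=-1.6: |R|=0.5520
R=1: x+9/20x²=0 ⇒ x=−20/9=-2.2222; min R=1−1/(4·9/20)=0.4444>−1
Confirm numerically:
  x=-2.030: |R|=0.82440 <1
  x=-1.711: |R|=0.60638 <1
  x=-1.074: |R|=0.44506 <1
  x=-2.749: |R|=1.65165 >1
  x=-2.466: |R|=1.27052 >1
  x=-2.385: |R|=1.17470 >1
Stable set (-2.2222, 0).

left endpoint -2.2222.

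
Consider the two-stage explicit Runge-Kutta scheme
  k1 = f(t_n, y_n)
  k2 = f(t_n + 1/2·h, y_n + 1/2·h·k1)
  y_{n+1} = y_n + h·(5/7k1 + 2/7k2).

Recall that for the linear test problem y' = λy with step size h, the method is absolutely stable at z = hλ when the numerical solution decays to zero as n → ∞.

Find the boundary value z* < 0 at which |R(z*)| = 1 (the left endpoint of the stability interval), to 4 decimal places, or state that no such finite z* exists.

left endpoint -7.0000.

On y'=λy, z=hλ:
  k1=λy_n ⇒ h·k1=z·y_n;  k2=λ(1+1/2z)y_n ⇒ h·k2=z(1+1/2z)y_n
  y_{n+1}/y_n = 1 + 5/7z + 2/7z(1+1/2z) = 1 + z + 1/7z²
  Hence R(z) = 1 + z + 1/7z².

Need |R(x)|<1, x<0.
x=-0.41: |R|=0.6140
R=1: x+1/7x²=0 ⇒ x=−7=-7.0000; min R=1−1/(4·1/7)=-0.7500>−1
Confirm numerically:
  x=-6.126: |R|=0.23513 <1
  x=-4.651: |R|=0.56074 <1
  x=-4.015: |R|=0.71211 <1
  x=-7.408: |R|=1.43178 >1
  x=-7.254: |R|=1.26322 >1
  x=-7.064: |R|=1.06459 >1
So |R|<1 on (-7.0000, 0).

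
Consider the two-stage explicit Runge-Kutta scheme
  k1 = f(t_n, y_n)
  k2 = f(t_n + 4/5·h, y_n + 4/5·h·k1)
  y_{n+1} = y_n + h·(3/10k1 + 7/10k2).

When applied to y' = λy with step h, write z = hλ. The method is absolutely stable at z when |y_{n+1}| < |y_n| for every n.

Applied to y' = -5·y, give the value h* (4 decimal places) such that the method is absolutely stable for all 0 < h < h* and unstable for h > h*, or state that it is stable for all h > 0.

Test eqn y'=λy, z=hλ:
  k1=λy_n ⇒ h·k1=z·y_n;  k2=λ(1+4/5z)y_n ⇒ h·k2=z(1+4/5z)y_n
  y_{n+1}/y_n = 1 + 3/10z + 7/10z(1+4/5z) = 1 + z + 14/25z²
  R(z) = 1 + z + 14/25z².

Solve |R(x)|<1 on ℝ⁻.
x=-1.36: |R|=0.6758
R=1: x+14/25x²=0 ⇒ x=−25/14=-1.7857; min R=1−1/(4·14/25)=0.5536>−1
Confirm numerically:
  x=-1.544: |R|=0.79100 <1
  x=-1.384: |R|=0.68866 <1
  x=-0.803: |R|=0.55809 <1
  x=-0.757: |R|=0.56391 <1
  x=-2.001: |R|=1.24124 >1
  x=-1.960: |R|=1.19130 >1
So |R|<1 on (-1.7857, 0).

(-1.7857,0); λ=-5 ⇒ h* = (25/14)/5 = 0.3571.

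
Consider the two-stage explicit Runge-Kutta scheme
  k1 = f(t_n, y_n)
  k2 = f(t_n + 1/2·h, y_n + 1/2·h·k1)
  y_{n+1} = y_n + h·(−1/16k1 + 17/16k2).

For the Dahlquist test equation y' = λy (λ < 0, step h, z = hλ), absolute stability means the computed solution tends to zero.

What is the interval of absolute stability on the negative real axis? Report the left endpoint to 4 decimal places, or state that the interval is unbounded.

z∈(-1.8824,0).

Test eqn y'=λy, z=hλ:
  k1=λy_n ⇒ h·k1=z·y_n;  k2=λ(1+1/2z)y_n ⇒ h·k2=z(1+1/2z)y_n
  y_{n+1}/y_n = 1 − 1/16z + 17/16z(1+1/2z) = 1 + z + 17/32z²
  R(z) = 1 + z + 17/32z².

Need |R(x)|<1, x<0.
x=-0.87: |R|=0.5321
R=1: x+17/32x²=0 ⇒ x=−32/17=-1.8824; min R=1−1/(4·17/32)=0.5294>−1
Confirm numerically:
  x=-1.832: |R|=0.95099 <1
  x=-1.745: |R|=0.87267 <1
  x=-1.154: |R|=0.55347 <1
  x=-0.919: |R|=0.52967 <1
  x=-2.354: |R|=1.58982 >1
  x=-2.066: |R|=1.20156 >1
Stable set (-1.8824, 0).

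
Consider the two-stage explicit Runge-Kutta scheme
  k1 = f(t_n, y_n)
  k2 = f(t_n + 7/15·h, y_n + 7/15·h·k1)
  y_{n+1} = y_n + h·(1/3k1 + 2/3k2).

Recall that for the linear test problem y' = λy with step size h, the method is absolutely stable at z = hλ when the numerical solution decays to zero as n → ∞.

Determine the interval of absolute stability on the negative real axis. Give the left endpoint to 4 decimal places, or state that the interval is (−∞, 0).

z∈(-3.2143,0).

With y'=λy (z=hλ):
  k1=λy_n ⇒ h·k1=z·y_n;  k2=λ(1+7/15z)y_n ⇒ h·k2=z(1+7/15z)y_n
  y_{n+1}/y_n = 1 + 1/3z + 2/3z(1+7/15z) = 1 + z + 14/45z²
  Hence R(z) = 1 + z + 14/45z².

Find x<0 with |R(x)|<1.
x=-0.57: |R|=0.5311
R=1: x+14/45x²=0 ⇒ x=−45/14=-3.2143; min R=1−1/(4·14/45)=0.1964>−1
Confirm numerically:
  x=-2.767: |R|=0.61496 <1
  x=-2.764: |R|=0.61279 <1
  x=-1.600: |R|=0.19644 <1
  x=-1.549: |R|=0.19748 <1
  x=-3.739: |R|=1.61037 >1
  x=-3.689: |R|=1.54482 >1
  x=-3.621: |R|=1.45818 >1
Stable set (-3.2143, 0).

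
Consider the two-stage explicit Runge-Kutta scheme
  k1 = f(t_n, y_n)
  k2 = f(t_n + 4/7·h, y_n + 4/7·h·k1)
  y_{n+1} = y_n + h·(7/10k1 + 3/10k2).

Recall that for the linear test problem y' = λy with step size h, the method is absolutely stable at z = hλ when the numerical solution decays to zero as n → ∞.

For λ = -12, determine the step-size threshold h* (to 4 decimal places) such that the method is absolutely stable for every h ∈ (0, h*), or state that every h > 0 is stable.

(-5.8333,0); λ=-12 ⇒ h* = (35/6)/12 = 0.4861.

Test eqn y'=λy, z=hλ:
  k1=λy_n ⇒ h·k1=z·y_n;  k2=λ(1+4/7z)y_n ⇒ h·k2=z(1+4/7z)y_n
  y_{n+1}/y_n = 1 + 7/10z + 3/10z(1+4/7z) = 1 + z + 6/35z²
  so R(z) = 1 + z + 6/35z².

Solve |R(x)|<1 on ℝ⁻.
x=-1.41: |R|=0.0692
R=1: x+6/35x²=0 ⇒ x=−35/6=-5.8333; min R=1−1/(4·6/35)=-0.4583>−1
Confirm numerically:
  x=-5.457: |R|=0.64795 <1
  x=-4.805: |R|=0.15295 <1
  x=-2.595: |R|=0.44060 <1
  x=-6.406: |R|=1.62889 >1
  x=-5.967: |R|=1.13673 >1
  x=-5.937: |R|=1.10551 >1
Interval (-5.8333, 0).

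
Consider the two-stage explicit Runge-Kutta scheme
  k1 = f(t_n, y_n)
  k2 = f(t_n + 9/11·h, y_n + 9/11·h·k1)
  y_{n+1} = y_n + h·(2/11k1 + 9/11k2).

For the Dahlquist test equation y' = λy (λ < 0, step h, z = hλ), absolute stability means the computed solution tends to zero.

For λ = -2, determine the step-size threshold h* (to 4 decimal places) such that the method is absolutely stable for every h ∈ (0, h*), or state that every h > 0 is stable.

Test eqn y'=λy, z=hλ:
  k1=λy_n ⇒ h·k1=z·y_n;  k2=λ(1+9/11z)y_n ⇒ h·k2=z(1+9/11z)y_n
  y_{n+1}/y_n = 1 + 2/11z + 9/11z(1+9/11z) = 1 + z + 81/121z²
  R(z) = 1 + z + 81/121z².

Boundary: |R(x)|=1, x<0.
x=-0.58: |R|=0.6452
R=1: x+81/121x²=0 ⇒ x=−121/81=-1.4938; min R=1−1/(4·81/121)=0.6265>−1
Confirm numerically:
  x=-1.302: |R|=0.83281 <1
  x=-1.021: |R|=0.67683 <1
  x=-0.860: |R|=0.63510 <1
  x=-2.041: |R|=1.74760 >1
  x=-1.618: |R|=1.13449 >1
Stable set (-1.4938, 0).

(-1.4938,0); λ=-2 ⇒ h* = (121/81)/2 = 0.7469.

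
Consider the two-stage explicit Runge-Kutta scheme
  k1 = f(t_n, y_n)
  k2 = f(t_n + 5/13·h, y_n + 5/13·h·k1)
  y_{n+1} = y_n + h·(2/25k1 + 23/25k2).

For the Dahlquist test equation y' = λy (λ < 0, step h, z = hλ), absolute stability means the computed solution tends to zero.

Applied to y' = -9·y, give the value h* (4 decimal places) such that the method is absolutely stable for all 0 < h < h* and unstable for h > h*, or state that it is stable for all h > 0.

(-2.8261,0); λ=-9 ⇒ h* = (65/23)/9 = 0.3140.

Set f=λy, z=hλ:
  k1=λy_n ⇒ h·k1=z·y_n;  k2=λ(1+5/13z)y_n ⇒ h·k2=z(1+5/13z)y_n
  y_{n+1}/y_n = 1 + 2/25z + 23/25z(1+5/13z) = 1 + z + 23/65z²
  ⇒ R(z) = 1 + z + 23/65z².

Need |R(x)|<1, x<0.
x=-1.47: |R|=0.2946
R=1: x+23/65x²=0 ⇒ x=−65/23=-2.8261; min R=1−1/(4·23/65)=0.2935>−1
Confirm numerically:
  x=-2.729: |R|=0.90625 <1
  x=-2.665: |R|=0.84810 <1
  x=-2.433: |R|=0.66159 <1
  x=-1.724: |R|=0.32769 <1
  x=-3.224: |R|=1.45394 >1
  x=-3.069: |R|=1.26379 >1
  x=-2.920: |R|=1.09703 >1
Interval (-2.8261, 0).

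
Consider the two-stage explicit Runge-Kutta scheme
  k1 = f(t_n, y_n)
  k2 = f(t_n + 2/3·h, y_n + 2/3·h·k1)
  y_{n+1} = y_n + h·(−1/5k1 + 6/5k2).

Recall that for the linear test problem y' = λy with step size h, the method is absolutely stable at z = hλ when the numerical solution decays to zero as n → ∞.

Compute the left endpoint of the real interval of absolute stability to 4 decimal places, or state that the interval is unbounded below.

left endpoint -1.2500.

With y'=λy (z=hλ):
  k1=λy_n ⇒ h·k1=z·y_n;  k2=λ(1+2/3z)y_n ⇒ h·k2=z(1+2/3z)y_n
  y_{n+1}/y_n = 1 − 1/5z + 6/5z(1+2/3z) = 1 + z + 4/5z²
  ⇒ R(z) = 1 + z + 4/5z².

Boundary: |R(x)|=1, x<0.
x=-1.02: |R|=0.8123
R=1: x+4/5x²=0 ⇒ x=−5/4=-1.2500; min R=1−1/(4·4/5)=0.6875>−1
Confirm numerically:
  x=-1.163: |R|=0.91906 <1
  x=-0.936: |R|=0.76488 <1
  x=-0.540: |R|=0.69328 <1
  x=-1.838: |R|=1.86460 >1
  x=-1.444: |R|=1.22411 >1
  x=-1.436: |R|=1.21368 >1
Interval (-1.2500, 0).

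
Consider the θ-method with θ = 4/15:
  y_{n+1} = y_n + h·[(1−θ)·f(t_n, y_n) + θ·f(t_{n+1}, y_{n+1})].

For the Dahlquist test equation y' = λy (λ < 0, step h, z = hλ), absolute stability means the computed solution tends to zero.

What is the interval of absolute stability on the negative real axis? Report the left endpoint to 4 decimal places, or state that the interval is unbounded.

z∈(-4.2857,0).

With y'=λy (z=hλ):
  y_{n+1} = y_n + z·[11/15·y_n + 4/15·y_{n+1}] ⇒ (1 − 4/15z)y_{n+1} = (1 + 11/15z)y_n
  ⇒ R(z) = (1 + 11/15z)/(1 − 4/15z).

Need |R(x)|<1, x<0.
x=-0.67: |R|=0.4316
R=−1: 1+11/15x = −1+4/15x ⇒ -7/15x=2 ⇒ x=2/(-7/15)=-4.2857
Confirm numerically:
  x=-4.260: |R|=0.99438 <1
  x=-3.848: |R|=0.89918 <1
  x=-3.534: |R|=0.81940 <1
  x=-3.361: |R|=0.77243 <1
  x=-4.714: |R|=1.08855 >1
  x=-4.500: |R|=1.04545 >1
So |R|<1 on (-4.2857, 0).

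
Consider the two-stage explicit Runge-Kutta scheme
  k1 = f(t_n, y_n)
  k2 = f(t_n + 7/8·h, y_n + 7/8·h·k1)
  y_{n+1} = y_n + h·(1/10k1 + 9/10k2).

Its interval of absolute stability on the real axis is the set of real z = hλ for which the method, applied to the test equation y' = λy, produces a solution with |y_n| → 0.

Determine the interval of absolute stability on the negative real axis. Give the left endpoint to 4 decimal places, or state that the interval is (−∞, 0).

Set f=λy, z=hλ:
  k1=λy_n ⇒ h·k1=z·y_n;  k2=λ(1+7/8z)y_n ⇒ h·k2=z(1+7/8z)y_n
  y_{n+1}/y_n = 1 + 1/10z + 9/10z(1+7/8z) = 1 + z + 63/80z²
  R(z) = 1 + z + 63/80z².

Solve |R(x)|<1 on ℝ⁻.
x=-1.65: |R|=1.4940
R=1: x+63/80x²=0 ⇒ x=−80/63=-1.2698; min R=1−1/(4·63/80)=0.6825>−1
Confirm numerically:
  x=-1.007: |R|=0.79156 <1
  x=-0.529: |R|=0.69137 <1
  x=-0.511: |R|=0.69463 <1
  x=-1.570: |R|=1.37111 >1
  x=-1.548: |R|=1.33909 >1
Interval (-1.2698, 0).

(-1.2698, 0).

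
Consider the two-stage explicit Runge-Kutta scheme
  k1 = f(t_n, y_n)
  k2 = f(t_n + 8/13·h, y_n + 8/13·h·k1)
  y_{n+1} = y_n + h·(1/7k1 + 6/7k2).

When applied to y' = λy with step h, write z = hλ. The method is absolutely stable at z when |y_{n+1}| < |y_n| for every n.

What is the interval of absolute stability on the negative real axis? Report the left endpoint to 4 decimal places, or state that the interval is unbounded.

Test eqn y'=λy, z=hλ:
  k1=λy_n ⇒ h·k1=z·y_n;  k2=λ(1+8/13z)y_n ⇒ h·k2=z(1+8/13z)y_n
  y_{n+1}/y_n = 1 + 1/7z + 6/7z(1+8/13z) = 1 + z + 48/91z²
  Hence R(z) = 1 + z + 48/91z².

Need |R(x)|<1, x<0.
x=-1.2: |R|=0.5596
R=1: x+48/91x²=0 ⇒ x=−91/48=-1.8958; min R=1−1/(4·48/91)=0.5260>−1
Confirm numerically:
  x=-1.722: |R|=0.84211 <1
  x=-1.274: |R|=0.58213 <1
  x=-1.232: |R|=0.56861 <1
  x=-0.858: |R|=0.53031 <1
  x=-2.328: |R|=1.53068 >1
  x=-2.173: |R|=1.31769 >1
  x=-2.141: |R|=1.27687 >1
Stable set (-1.8958, 0).

(-1.8958, 0).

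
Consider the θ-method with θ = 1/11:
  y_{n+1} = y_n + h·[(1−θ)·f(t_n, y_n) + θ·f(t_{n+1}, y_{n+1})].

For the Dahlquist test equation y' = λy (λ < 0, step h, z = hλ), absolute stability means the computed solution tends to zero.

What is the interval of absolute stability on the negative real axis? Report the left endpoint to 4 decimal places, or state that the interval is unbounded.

With y'=λy (z=hλ):
  y_{n+1} = y_n + z·[10/11·y_n + 1/11·y_{n+1}] ⇒ (1 − 1/11z)y_{n+1} = (1 + 10/11z)y_n
  R(z) = (1 + 10/11z)/(1 − 1/11z).

Find x<0 with |R(x)|<1.
x=-1.56: |R|=0.3662
R=−1: 1+10/11x = −1+1/11x ⇒ -9/11x=2 ⇒ x=2/(-9/11)=-2.4444
Confirm numerically:
  x=-1.646: |R|=0.43176 <1
  x=-1.593: |R|=0.39149 <1
  x=-1.408: |R|=0.24823 <1
  x=-2.964: |R|=1.33486 >1
  x=-2.842: |R|=1.25849 >1
Interval (-2.4444, 0).

z∈(-2.4444,0).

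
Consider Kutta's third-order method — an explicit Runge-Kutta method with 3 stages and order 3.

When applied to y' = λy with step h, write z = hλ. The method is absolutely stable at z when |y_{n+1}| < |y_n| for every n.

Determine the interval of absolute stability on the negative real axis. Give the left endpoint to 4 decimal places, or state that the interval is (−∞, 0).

z∈(-2.5127,0).

On y'=λy, z=hλ:
  order 3, 3-stage ⇒ R(z)=1+z+z^2/2+z^3/6
  (e.g. R(-0.57)=0.56158, |R|=0.56158)

Need |R(x)|<1, x<0.
x=-0.57: |R|=0.5616
|R(-1.91)|=0.2473 |R(-1.41)|=0.1168 |R(-1.36)|=0.1456
Bisect:
  x_lo=-3.2632 |R|=2.7302  x_hi=-0.0991 |R|=0.9056
  mid=-1.68113 |R|=0.05990 →hi
  mid=-2.47215 |R|=0.93448 →hi
  mid=-2.86765 |R|=1.68626 →lo
  mid=-2.66990 |R|=1.27772 →lo
  mid=-2.57102 |R|=1.09842 →lo
  mid=-2.52158 |R|=1.01459 →lo
  mid=-2.49687 |R|=0.97408 →hi
  mid=-2.50923 |R|=0.99422 →hi
  mid=-2.51541 |R|=1.00438 →lo
  mid=-2.51232 |R|=0.99929 →hi
  ...
  [-2.51289,-2.51270] ⇒ x*=-2.5127
Interval (-2.5127, 0).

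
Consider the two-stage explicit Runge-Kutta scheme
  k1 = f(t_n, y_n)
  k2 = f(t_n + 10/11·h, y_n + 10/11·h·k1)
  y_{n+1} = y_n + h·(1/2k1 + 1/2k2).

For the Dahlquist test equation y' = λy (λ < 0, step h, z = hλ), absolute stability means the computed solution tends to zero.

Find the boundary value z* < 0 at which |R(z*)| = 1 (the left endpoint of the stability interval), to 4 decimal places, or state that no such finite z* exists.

Set f=λy, z=hλ:
  k1=λy_n ⇒ h·k1=z·y_n;  k2=λ(1+10/11z)y_n ⇒ h·k2=z(1+10/11z)y_n
  y_{n+1}/y_n = 1 + 1/2z + 1/2z(1+10/11z) = 1 + z + 5/11z²
  ⇒ R(z) = 1 + z + 5/11z².

Boundary: |R(x)|=1, x<0.
x=-1.5: |R|=0.5227
R=1: x+5/11x²=0 ⇒ x=−11/5=-2.2000; min R=1−1/(4·5/11)=0.4500>−1
Confirm numerically:
  x=-1.328: |R|=0.47363 <1
  x=-1.128: |R|=0.45036 <1
  x=-1.059: |R|=0.45076 <1
  x=-2.656: |R|=1.55052 >1
  x=-2.450: |R|=1.27841 >1
  x=-2.253: |R|=1.05428 >1
So |R|<1 on (-2.2000, 0).

left endpoint -2.2000.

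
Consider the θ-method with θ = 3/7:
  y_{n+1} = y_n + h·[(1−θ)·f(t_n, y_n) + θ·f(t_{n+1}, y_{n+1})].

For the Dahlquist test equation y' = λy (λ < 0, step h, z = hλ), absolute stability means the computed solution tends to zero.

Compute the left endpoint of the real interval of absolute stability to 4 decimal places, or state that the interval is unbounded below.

z* = -14.0000.

Set f=λy, z=hλ:
  y_{n+1} = y_n + z·[4/7·y_n + 3/7·y_{n+1}] ⇒ (1 − 3/7z)y_{n+1} = (1 + 4/7z)y_n
  so R(z) = (1 + 4/7z)/(1 − 3/7z).

Solve |R(x)|<1 on ℝ⁻.
x=-0.82: |R|=0.3932
R=−1: 1+4/7x = −1+3/7x ⇒ -1/7x=2 ⇒ x=2/(-1/7)=-14.0000
Confirm numerically:
  x=-13.323: |R|=0.98559 <1
  x=-10.350: |R|=0.90407 <1
  x=-7.518: |R|=0.78067 <1
  x=-14.210: |R|=1.00423 >1
  x=-14.140: |R|=1.00283 >1
  x=-14.124: |R|=1.00251 >1
Stable set (-14.0000, 0).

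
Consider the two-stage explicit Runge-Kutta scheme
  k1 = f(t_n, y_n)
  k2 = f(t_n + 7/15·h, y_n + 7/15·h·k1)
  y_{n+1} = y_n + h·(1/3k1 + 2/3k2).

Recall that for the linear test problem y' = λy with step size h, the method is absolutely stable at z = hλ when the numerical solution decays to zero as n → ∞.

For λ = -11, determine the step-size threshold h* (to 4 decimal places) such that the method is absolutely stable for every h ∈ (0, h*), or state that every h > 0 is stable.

On y'=λy, z=hλ:
  k1=λy_n ⇒ h·k1=z·y_n;  k2=λ(1+7/15z)y_n ⇒ h·k2=z(1+7/15z)y_n
  y_{n+1}/y_n = 1 + 1/3z + 2/3z(1+7/15z) = 1 + z + 14/45z²
  ⇒ R(z) = 1 + z + 14/45z².

Find x<0 with |R(x)|<1.
x=-1.21: |R|=0.2455
R=1: x+14/45x²=0 ⇒ x=−45/14=-3.2143; min R=1−1/(4·14/45)=0.1964>−1
Confirm numerically:
  x=-2.035: |R|=0.25338 <1
  x=-1.865: |R|=0.21711 <1
  x=-1.689: |R|=0.19851 <1
  x=-3.779: |R|=1.66393 >1
  x=-3.690: |R|=1.54612 >1
  x=-3.614: |R|=1.44942 >1
So |R|<1 on (-3.2143, 0).

(-3.2143,0); λ=-11 ⇒ h* = (45/14)/11 = 0.2922.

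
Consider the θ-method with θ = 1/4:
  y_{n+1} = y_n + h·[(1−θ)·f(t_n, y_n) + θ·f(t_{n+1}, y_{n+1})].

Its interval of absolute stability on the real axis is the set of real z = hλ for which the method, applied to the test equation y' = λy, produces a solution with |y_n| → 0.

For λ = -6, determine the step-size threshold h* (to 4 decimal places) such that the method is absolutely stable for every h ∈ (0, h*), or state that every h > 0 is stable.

(-4.0000,0); λ=-6 ⇒ h* = (4)/6 = 0.6667.

On y'=λy, z=hλ:
  y_{n+1} = y_n + z·[3/4·y_n + 1/4·y_{n+1}] ⇒ (1 − 1/4z)y_{n+1} = (1 + 3/4z)y_n
  ⇒ R(z) = (1 + 3/4z)/(1 − 1/4z).

Boundary: |R(x)|=1, x<0.
x=-1.57: |R|=0.1275
R=−1: 1+3/4x = −1+1/4x ⇒ -1/2x=2 ⇒ x=2/(-1/2)=-4.0000
Confirm numerically:
  x=-3.604: |R|=0.89584 <1
  x=-1.866: |R|=0.27242 <1
  x=-1.810: |R|=0.24613 <1
  x=-4.484: |R|=1.11410 >1
  x=-4.191: |R|=1.04664 >1
Interval (-4.0000, 0).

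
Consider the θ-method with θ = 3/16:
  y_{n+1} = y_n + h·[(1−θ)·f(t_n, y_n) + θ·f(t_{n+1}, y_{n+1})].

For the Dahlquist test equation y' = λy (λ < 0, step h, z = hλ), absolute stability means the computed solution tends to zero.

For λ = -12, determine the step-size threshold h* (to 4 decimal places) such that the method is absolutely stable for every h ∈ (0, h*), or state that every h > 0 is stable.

(-3.2000,0); λ=-12 ⇒ h* = (16/5)/12 = 0.2667.

Test eqn y'=λy, z=hλ:
  y_{n+1} = y_n + z·[13/16·y_n + 3/16·y_{n+1}] ⇒ (1 − 3/16z)y_{n+1} = (1 + 13/16z)y_n
  so R(z) = (1 + 13/16z)/(1 − 3/16z).

Find x<0 with |R(x)|<1.
x=-0.41: |R|=0.6193
R=−1: 1+13/16x = −1+3/16x ⇒ -5/8x=2 ⇒ x=2/(-5/8)=-3.2000
Confirm numerically:
  x=-2.503: |R|=0.70352 <1
  x=-2.148: |R|=0.53128 <1
  x=-1.908: |R|=0.40527 <1
  x=-1.740: |R|=0.31197 <1
  x=-3.764: |R|=1.20665 >1
  x=-3.540: |R|=1.12772 >1
Interval (-3.2000, 0).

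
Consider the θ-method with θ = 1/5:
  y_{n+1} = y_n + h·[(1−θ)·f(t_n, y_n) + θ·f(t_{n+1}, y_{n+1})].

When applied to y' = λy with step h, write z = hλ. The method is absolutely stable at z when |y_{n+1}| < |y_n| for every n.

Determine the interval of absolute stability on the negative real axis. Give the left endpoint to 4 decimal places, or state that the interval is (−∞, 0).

Set f=λy, z=hλ:
  y_{n+1} = y_n + z·[4/5·y_n + 1/5·y_{n+1}] ⇒ (1 − 1/5z)y_{n+1} = (1 + 4/5z)y_n
  Hence R(z) = (1 + 4/5z)/(1 − 1/5z).

Find x<0 with |R(x)|<1.
x=-1: |R|=0.1667
R=−1: 1+4/5x = −1+1/5x ⇒ -3/5x=2 ⇒ x=2/(-3/5)=-3.3333
Confirm numerically:
  x=-2.709: |R|=0.75704 <1
  x=-1.579: |R|=0.20003 <1
  x=-1.361: |R|=0.06980 <1
  x=-3.610: |R|=1.09640 >1
  x=-3.410: |R|=1.02735 >1
Stable set (-3.3333, 0).

z∈(-3.3333,0).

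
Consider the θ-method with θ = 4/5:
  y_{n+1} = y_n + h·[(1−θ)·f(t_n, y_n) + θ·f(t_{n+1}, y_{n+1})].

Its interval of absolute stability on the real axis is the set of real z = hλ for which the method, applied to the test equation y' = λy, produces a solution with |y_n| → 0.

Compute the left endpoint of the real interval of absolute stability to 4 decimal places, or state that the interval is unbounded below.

interval (−∞, 0).

With y'=λy (z=hλ):
  y_{n+1} = y_n + z·[1/5·y_n + 4/5·y_{n+1}] ⇒ (1 − 4/5z)y_{n+1} = (1 + 1/5z)y_n
  R(z) = (1 + 1/5z)/(1 − 4/5z).

Solve |R(x)|<1 on ℝ⁻.
x=-0.57: |R|=0.6085
x=-2: |R|=0.2308
x=-10: |R|=0.1111
x=-100: |R|=0.2346
θ=4/5≥1/2 ⇒ |1+1/5x|<|1−4/5x| ∀x<0 ⇒ stable on all of ℝ⁻.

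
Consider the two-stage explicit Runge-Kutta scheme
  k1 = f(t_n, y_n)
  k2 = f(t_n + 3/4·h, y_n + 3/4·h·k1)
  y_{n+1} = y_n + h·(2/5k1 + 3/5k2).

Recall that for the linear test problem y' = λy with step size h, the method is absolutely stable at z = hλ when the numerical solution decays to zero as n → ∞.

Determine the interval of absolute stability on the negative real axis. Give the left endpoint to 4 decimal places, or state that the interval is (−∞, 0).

On y'=λy, z=hλ:
  k1=λy_n ⇒ h·k1=z·y_n;  k2=λ(1+3/4z)y_n ⇒ h·k2=z(1+3/4z)y_n
  y_{n+1}/y_n = 1 + 2/5z + 3/5z(1+3/4z) = 1 + z + 9/20z²
  ⇒ R(z) = 1 + z + 9/20z².

Need |R(x)|<1, x<0.
x=-0.99: |R|=0.4510
R=1: x+9/20x²=0 ⇒ x=−20/9=-2.2222; min R=1−1/(4·9/20)=0.4444>−1
Confirm numerically:
  x=-1.789: |R|=0.65123 <1
  x=-1.581: |R|=0.54380 <1
  x=-1.320: |R|=0.46408 <1
  x=-0.930: |R|=0.45921 <1
  x=-2.667: |R|=1.53380 >1
  x=-2.444: |R|=1.24391 >1
So |R|<1 on (-2.2222, 0).

(-2.2222, 0).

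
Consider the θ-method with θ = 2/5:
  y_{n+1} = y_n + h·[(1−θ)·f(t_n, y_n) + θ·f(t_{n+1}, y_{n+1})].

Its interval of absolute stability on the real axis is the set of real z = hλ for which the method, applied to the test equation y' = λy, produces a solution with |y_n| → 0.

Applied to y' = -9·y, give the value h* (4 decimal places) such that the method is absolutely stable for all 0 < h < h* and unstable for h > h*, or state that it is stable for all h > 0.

Test eqn y'=λy, z=hλ:
  y_{n+1} = y_n + z·[3/5·y_n + 2/5·y_{n+1}] ⇒ (1 − 2/5z)y_{n+1} = (1 + 3/5z)y_n
  Hence R(z) = (1 + 3/5z)/(1 − 2/5z).

Boundary: |R(x)|=1, x<0.
x=-1.52: |R|=0.0547
R=−1: 1+3/5x = −1+2/5x ⇒ -1/5x=2 ⇒ x=2/(-1/5)=-10.0000
Confirm numerically:
  x=-7.686: |R|=0.88641 <1
  x=-7.201: |R|=0.85574 <1
  x=-6.126: |R|=0.77545 <1
  x=-10.520: |R|=1.01997 >1
  x=-10.174: |R|=1.00686 >1
Stable set (-10.0000, 0).

(-10.0000,0); λ=-9 ⇒ h* = (10)/9 = 1.1111.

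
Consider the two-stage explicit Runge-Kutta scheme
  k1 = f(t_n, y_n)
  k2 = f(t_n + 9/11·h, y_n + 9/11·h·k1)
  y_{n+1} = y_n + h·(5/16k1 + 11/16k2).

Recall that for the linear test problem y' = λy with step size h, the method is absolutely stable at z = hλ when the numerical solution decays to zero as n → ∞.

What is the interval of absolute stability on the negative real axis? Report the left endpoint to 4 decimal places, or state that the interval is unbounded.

(-1.7778, 0).

On y'=λy, z=hλ:
  k1=λy_n ⇒ h·k1=z·y_n;  k2=λ(1+9/11z)y_n ⇒ h·k2=z(1+9/11z)y_n
  y_{n+1}/y_n = 1 + 5/16z + 11/16z(1+9/11z) = 1 + z + 9/16z²
  R(z) = 1 + z + 9/16z².

Solve |R(x)|<1 on ℝ⁻.
x=-0.61: |R|=0.5993
R=1: x+9/16x²=0 ⇒ x=−16/9=-1.7778; min R=1−1/(4·9/16)=0.5556>−1
Confirm numerically:
  x=-1.719: |R|=0.94317 <1
  x=-1.093: |R|=0.57899 <1
  x=-0.919: |R|=0.55607 <1
  x=-0.820: |R|=0.55822 <1
  x=-2.311: |R|=1.69316 >1
  x=-2.302: |R|=1.67880 >1
Interval (-1.7778, 0).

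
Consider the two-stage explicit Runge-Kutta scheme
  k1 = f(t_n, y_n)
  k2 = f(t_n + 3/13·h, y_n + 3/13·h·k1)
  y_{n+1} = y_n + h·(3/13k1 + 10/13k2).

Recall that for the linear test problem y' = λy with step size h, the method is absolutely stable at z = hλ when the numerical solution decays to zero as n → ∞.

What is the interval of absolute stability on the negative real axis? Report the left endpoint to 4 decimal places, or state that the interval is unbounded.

z∈(-5.6333,0).

Set f=λy, z=hλ:
  k1=λy_n ⇒ h·k1=z·y_n;  k2=λ(1+3/13z)y_n ⇒ h·k2=z(1+3/13z)y_n
  y_{n+1}/y_n = 1 + 3/13z + 10/13z(1+3/13z) = 1 + z + 30/169z²
  so R(z) = 1 + z + 30/169z².

Need |R(x)|<1, x<0.
x=-1.6: |R|=0.1456
R=1: x+30/169x²=0 ⇒ x=−169/30=-5.6333; min R=1−1/(4·30/169)=-0.4083>−1
Confirm numerically:
  x=-5.189: |R|=0.59071 <1
  x=-4.392: |R|=0.03220 <1
  x=-3.163: |R|=0.38704 <1
  x=-3.126: |R|=0.39135 <1
  x=-6.015: |R|=1.40753 >1
  x=-5.689: |R|=1.05622 >1
  x=-5.666: |R|=1.03286 >1
Interval (-5.6333, 0).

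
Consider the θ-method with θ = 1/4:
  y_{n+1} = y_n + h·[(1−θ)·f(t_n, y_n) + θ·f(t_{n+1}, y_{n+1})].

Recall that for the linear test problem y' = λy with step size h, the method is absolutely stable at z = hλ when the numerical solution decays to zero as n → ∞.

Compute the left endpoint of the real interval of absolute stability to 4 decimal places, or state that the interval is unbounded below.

With y'=λy (z=hλ):
  y_{n+1} = y_n + z·[3/4·y_n + 1/4·y_{n+1}] ⇒ (1 − 1/4z)y_{n+1} = (1 + 3/4z)y_n
  so R(z) = (1 + 3/4z)/(1 − 1/4z).

Need |R(x)|<1, x<0.
x=-0.43: |R|=0.6117
R=−1: 1+3/4x = −1+1/4x ⇒ -1/2x=2 ⇒ x=2/(-1/2)=-4.0000
Confirm numerically:
  x=-2.864: |R|=0.66900 <1
  x=-2.832: |R|=0.65808 <1
  x=-2.426: |R|=0.51012 <1
  x=-2.166: |R|=0.40512 <1
  x=-4.545: |R|=1.12756 >1
  x=-4.492: |R|=1.11587 >1
  x=-4.478: |R|=1.11276 >1
Interval (-4.0000, 0).

z* = -4.0000.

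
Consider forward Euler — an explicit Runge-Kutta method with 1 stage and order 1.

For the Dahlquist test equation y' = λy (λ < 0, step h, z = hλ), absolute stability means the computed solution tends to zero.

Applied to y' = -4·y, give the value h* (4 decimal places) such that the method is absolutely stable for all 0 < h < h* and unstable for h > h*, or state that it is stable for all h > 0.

(-2.0000,0); λ=-4 ⇒ h* = 0.5000.

Test eqn y'=λy, z=hλ:
  order 1, 1-stage ⇒ R(z)=1+z
  (e.g. R(-1.72)=-0.72000, |R|=0.72000)

Solve |R(x)|<1 on ℝ⁻.
x=-1.72: |R|=0.7200
|R(-1.6)|=0.6000 |R(-1.23)|=0.2300 |R(-0.87)|=0.1300
Bisect:
  x_lo=-2.5810 |R|=1.5810  x_hi=-0.0600 |R|=0.9400
  mid=-1.32050 |R|=0.32050 →hi
  mid=-1.95074 |R|=0.95074 →hi
  mid=-2.26586 |R|=1.26586 →lo
  mid=-2.10830 |R|=1.10830 →lo
  mid=-2.02952 |R|=1.02952 →lo
  mid=-1.99013 |R|=0.99013 →hi
  mid=-2.00983 |R|=1.00983 →lo
  mid=-1.99998 |R|=0.99998 →hi
  ...
  [-2.00013,-1.99998] ⇒ x*=-2.0000
Interval (-2.0000, 0).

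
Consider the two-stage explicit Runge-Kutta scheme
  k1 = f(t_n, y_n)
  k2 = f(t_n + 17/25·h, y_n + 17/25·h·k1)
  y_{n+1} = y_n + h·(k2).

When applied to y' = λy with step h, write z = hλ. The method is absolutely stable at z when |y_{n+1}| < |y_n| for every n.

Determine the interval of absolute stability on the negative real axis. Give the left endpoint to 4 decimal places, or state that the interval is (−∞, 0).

Test eqn y'=λy, z=hλ:
  k1=λy_n ⇒ h·k1=z·y_n;  k2=λ(1+17/25z)y_n ⇒ h·k2=z(1+17/25z)y_n
  y_{n+1}/y_n = 1 + z(1+17/25z) = 1 + z + 17/25z²
  so R(z) = 1 + z + 17/25z².

Solve |R(x)|<1 on ℝ⁻.
x=-1.48: |R|=1.0095
R=1: x+17/25x²=0 ⇒ x=−25/17=-1.4706; min R=1−1/(4·17/25)=0.6324>−1
Confirm numerically:
  x=-1.335: |R|=0.87691 <1
  x=-1.268: |R|=0.82532 <1
  x=-1.056: |R|=0.70229 <1
  x=-0.678: |R|=0.63459 <1
  x=-2.063: |R|=1.83106 >1
  x=-1.537: |R|=1.06941 >1
So |R|<1 on (-1.4706, 0).

z∈(-1.4706,0).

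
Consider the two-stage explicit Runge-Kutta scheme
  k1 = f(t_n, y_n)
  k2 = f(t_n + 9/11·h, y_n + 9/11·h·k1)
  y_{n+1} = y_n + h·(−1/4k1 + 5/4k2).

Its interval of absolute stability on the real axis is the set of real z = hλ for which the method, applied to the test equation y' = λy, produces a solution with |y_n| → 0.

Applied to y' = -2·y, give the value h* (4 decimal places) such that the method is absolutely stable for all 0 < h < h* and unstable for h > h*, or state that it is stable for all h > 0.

On y'=λy, z=hλ:
  k1=λy_n ⇒ h·k1=z·y_n;  k2=λ(1+9/11z)y_n ⇒ h·k2=z(1+9/11z)y_n
  y_{n+1}/y_n = 1 − 1/4z + 5/4z(1+9/11z) = 1 + z + 45/44z²
  Hence R(z) = 1 + z + 45/44z².

Find x<0 with |R(x)|<1.
x=-1.68: |R|=2.2065
R=1: x+45/44x²=0 ⇒ x=−44/45=-0.9778; min R=1−1/(4·45/44)=0.7556>−1
Confirm numerically:
  x=-0.801: |R|=0.85518 <1
  x=-0.610: |R|=0.77056 <1
  x=-0.553: |R|=0.75976 <1
  x=-0.549: |R|=0.75925 <1
  x=-1.337: |R|=1.49120 >1
  x=-1.145: |R|=1.19582 >1
  x=-1.030: |R|=1.05501 >1
So |R|<1 on (-0.9778, 0).

(-0.9778,0); λ=-2 ⇒ h* = (44/45)/2 = 0.4889.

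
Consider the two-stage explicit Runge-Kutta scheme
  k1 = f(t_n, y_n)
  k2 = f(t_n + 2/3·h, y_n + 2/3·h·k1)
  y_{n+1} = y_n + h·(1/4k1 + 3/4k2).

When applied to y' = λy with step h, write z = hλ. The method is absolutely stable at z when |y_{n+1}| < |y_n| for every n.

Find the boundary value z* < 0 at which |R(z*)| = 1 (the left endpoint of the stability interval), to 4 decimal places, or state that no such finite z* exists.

Test eqn y'=λy, z=hλ:
  k1=λy_n ⇒ h·k1=z·y_n;  k2=λ(1+2/3z)y_n ⇒ h·k2=z(1+2/3z)y_n
  y_{n+1}/y_n = 1 + 1/4z + 3/4z(1+2/3z) = 1 + z + 1/2z²
  so R(z) = 1 + z + 1/2z².

Need |R(x)|<1, x<0.
x=-1.63: |R|=0.6985
R=1: x+1/2x²=0 ⇒ x=−2=-2.0000; min R=1−1/(4·1/2)=0.5000>−1
Confirm numerically:
  x=-1.209: |R|=0.52184 <1
  x=-0.994: |R|=0.50002 <1
  x=-0.917: |R|=0.50344 <1
  x=-0.865: |R|=0.50911 <1
  x=-2.510: |R|=1.64005 >1
  x=-2.135: |R|=1.14411 >1
  x=-2.111: |R|=1.11716 >1
Stable set (-2.0000, 0).

left endpoint -2.0000.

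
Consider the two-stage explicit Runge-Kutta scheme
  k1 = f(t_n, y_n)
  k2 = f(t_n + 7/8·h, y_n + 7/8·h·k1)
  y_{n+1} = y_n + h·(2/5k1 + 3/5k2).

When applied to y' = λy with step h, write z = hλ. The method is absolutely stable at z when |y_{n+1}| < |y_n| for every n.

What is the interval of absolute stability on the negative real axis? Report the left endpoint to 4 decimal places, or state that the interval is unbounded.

Test eqn y'=λy, z=hλ:
  k1=λy_n ⇒ h·k1=z·y_n;  k2=λ(1+7/8z)y_n ⇒ h·k2=z(1+7/8z)y_n
  y_{n+1}/y_n = 1 + 2/5z + 3/5z(1+7/8z) = 1 + z + 21/40z²
  so R(z) = 1 + z + 21/40z².

Boundary: |R(x)|=1, x<0.
x=-0.62: |R|=0.5818
R=1: x+21/40x²=0 ⇒ x=−40/21=-1.9048; min R=1−1/(4·21/40)=0.5238>−1
Confirm numerically:
  x=-1.486: |R|=0.67330 <1
  x=-1.176: |R|=0.55006 <1
  x=-1.034: |R|=0.52731 <1
  x=-0.882: |R|=0.52641 <1
  x=-2.161: |R|=1.29071 >1
  x=-2.019: |R|=1.12109 >1
  x=-1.977: |R|=1.07498 >1
So |R|<1 on (-1.9048, 0).

z∈(-1.9048,0).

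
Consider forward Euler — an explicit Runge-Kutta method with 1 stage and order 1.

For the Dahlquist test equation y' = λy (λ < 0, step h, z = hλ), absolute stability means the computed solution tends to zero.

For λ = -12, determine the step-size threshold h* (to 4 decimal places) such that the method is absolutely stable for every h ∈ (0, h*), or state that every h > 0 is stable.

Set f=λy, z=hλ:
  order 1, 1-stage ⇒ R(z)=1+z
  (e.g. R(-0.81)=0.19000, |R|=0.19000)

Find x<0 with |R(x)|<1.
x=-0.81: |R|=0.1900
|R(-1.87)|=0.8700 |R(-1.35)|=0.3500 |R(-0.58)|=0.4200
Bisect:
  x_lo=-2.4577 |R|=1.4577  x_hi=-0.0596 |R|=0.9404
  mid=-1.25866 |R|=0.25866 →hi
  mid=-1.85818 |R|=0.85818 →hi
  mid=-2.15794 |R|=1.15794 →lo
  mid=-2.00806 |R|=1.00806 →lo
  mid=-1.93312 |R|=0.93312 →hi
  mid=-1.97059 |R|=0.97059 →hi
  mid=-1.98933 |R|=0.98933 →hi
  mid=-1.99869 |R|=0.99869 →hi
  ...
  [-2.00001,-1.99987] ⇒ x*=-2.0000
Interval (-2.0000, 0).

(-2.0000,0); λ=-12 ⇒ h* = 0.1667.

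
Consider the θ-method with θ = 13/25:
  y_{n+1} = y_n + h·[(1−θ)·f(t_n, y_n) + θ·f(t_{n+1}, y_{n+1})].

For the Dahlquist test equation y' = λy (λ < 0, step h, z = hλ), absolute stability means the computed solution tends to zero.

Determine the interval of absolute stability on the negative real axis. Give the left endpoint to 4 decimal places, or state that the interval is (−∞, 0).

On y'=λy, z=hλ:
  y_{n+1} = y_n + z·[12/25·y_n + 13/25·y_{n+1}] ⇒ (1 − 13/25z)y_{n+1} = (1 + 12/25z)y_n
  ⇒ R(z) = (1 + 12/25z)/(1 − 13/25z).

Need |R(x)|<1, x<0.
x=-0.97: |R|=0.3552
x=-2: |R|=0.0196
x=-10: |R|=0.6129
x=-100: |R|=0.8868
θ=13/25≥1/2 ⇒ |1+12/25x|<|1−13/25x| ∀x<0 ⇒ interval (−∞,0).

unbounded; (−∞, 0).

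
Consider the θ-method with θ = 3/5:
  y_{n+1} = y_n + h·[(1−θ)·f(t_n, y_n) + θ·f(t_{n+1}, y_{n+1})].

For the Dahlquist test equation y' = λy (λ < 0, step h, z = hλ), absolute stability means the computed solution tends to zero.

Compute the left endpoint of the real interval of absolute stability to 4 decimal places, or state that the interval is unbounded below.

interval (−∞, 0).

Test eqn y'=λy, z=hλ:
  y_{n+1} = y_n + z·[2/5·y_n + 3/5·y_{n+1}] ⇒ (1 − 3/5z)y_{n+1} = (1 + 2/5z)y_n
  so R(z) = (1 + 2/5z)/(1 − 3/5z).

Need |R(x)|<1, x<0.
x=-0.51: |R|=0.6095
x=-2: |R|=0.0909
x=-10: |R|=0.4286
x=-100: |R|=0.6393
θ=3/5≥1/2 ⇒ |1+2/5x|<|1−3/5x| ∀x<0 ⇒ stable on all of ℝ⁻.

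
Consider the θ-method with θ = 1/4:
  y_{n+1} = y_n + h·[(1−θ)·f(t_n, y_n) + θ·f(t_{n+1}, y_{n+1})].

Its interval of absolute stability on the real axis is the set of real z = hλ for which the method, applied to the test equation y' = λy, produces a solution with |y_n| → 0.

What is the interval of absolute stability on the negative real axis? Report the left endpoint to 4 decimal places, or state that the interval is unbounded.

z∈(-4.0000,0).

Test eqn y'=λy, z=hλ:
  y_{n+1} = y_n + z·[3/4·y_n + 1/4·y_{n+1}] ⇒ (1 − 1/4z)y_{n+1} = (1 + 3/4z)y_n
  Hence R(z) = (1 + 3/4z)/(1 − 1/4z).

Boundary: |R(x)|=1, x<0.
x=-1.62: |R|=0.1530
R=−1: 1+3/4x = −1+1/4x ⇒ -1/2x=2 ⇒ x=2/(-1/2)=-4.0000
Confirm numerically:
  x=-3.461: |R|=0.85552 <1
  x=-3.032: |R|=0.72469 <1
  x=-1.808: |R|=0.24518 <1
  x=-4.355: |R|=1.08498 >1
  x=-4.121: |R|=1.02980 >1
So |R|<1 on (-4.0000, 0).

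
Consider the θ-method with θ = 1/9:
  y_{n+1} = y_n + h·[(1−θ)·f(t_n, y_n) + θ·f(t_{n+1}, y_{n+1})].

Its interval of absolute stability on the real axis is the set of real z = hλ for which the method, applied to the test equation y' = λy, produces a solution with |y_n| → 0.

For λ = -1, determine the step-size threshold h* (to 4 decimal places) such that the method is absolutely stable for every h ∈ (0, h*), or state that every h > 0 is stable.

Test eqn y'=λy, z=hλ:
  y_{n+1} = y_n + z·[8/9·y_n + 1/9·y_{n+1}] ⇒ (1 − 1/9z)y_{n+1} = (1 + 8/9z)y_n
  Hence R(z) = (1 + 8/9z)/(1 − 1/9z).

Find x<0 with |R(x)|<1.
x=-1.5: |R|=0.2857
R=−1: 1+8/9x = −1+1/9x ⇒ -7/9x=2 ⇒ x=2/(-7/9)=-2.5714
Confirm numerically:
  x=-1.907: |R|=0.57358 <1
  x=-1.768: |R|=0.47771 <1
  x=-1.062: |R|=0.05009 <1
  x=-3.081: |R|=1.29526 >1
  x=-2.709: |R|=1.08224 >1
Stable set (-2.5714, 0).

(-2.5714,0); λ=-1 ⇒ h* = (18/7)/1 = 2.5714.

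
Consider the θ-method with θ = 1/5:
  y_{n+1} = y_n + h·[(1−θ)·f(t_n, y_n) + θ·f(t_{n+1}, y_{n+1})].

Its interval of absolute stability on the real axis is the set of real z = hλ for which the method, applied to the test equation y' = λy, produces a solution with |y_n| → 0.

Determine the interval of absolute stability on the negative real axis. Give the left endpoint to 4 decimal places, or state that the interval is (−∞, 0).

On y'=λy, z=hλ:
  y_{n+1} = y_n + z·[4/5·y_n + 1/5·y_{n+1}] ⇒ (1 − 1/5z)y_{n+1} = (1 + 4/5z)y_n
  R(z) = (1 + 4/5z)/(1 − 1/5z).

Boundary: |R(x)|=1, x<0.
x=-1.2: |R|=0.0323
R=−1: 1+4/5x = −1+1/5x ⇒ -3/5x=2 ⇒ x=2/(-3/5)=-3.3333
Confirm numerically:
  x=-2.763: |R|=0.77960 <1
  x=-2.229: |R|=0.54171 <1
  x=-1.748: |R|=0.29520 <1
  x=-3.845: |R|=1.17354 >1
  x=-3.741: |R|=1.13992 >1
Stable set (-3.3333, 0).

z∈(-3.3333,0).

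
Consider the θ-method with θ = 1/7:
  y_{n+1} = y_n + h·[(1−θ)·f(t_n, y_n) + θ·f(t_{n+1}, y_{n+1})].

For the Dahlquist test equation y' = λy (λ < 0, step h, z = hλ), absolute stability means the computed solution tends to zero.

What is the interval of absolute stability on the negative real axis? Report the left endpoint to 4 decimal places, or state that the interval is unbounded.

(-2.8000, 0).

Test eqn y'=λy, z=hλ:
  y_{n+1} = y_n + z·[6/7·y_n + 1/7·y_{n+1}] ⇒ (1 − 1/7z)y_{n+1} = (1 + 6/7z)y_n
  R(z) = (1 + 6/7z)/(1 − 1/7z).

Need |R(x)|<1, x<0.
x=-0.95: |R|=0.1635
R=−1: 1+6/7x = −1+1/7x ⇒ -5/7x=2 ⇒ x=2/(-5/7)=-2.8000
Confirm numerically:
  x=-2.360: |R|=0.76496 <1
  x=-2.191: |R|=0.66870 <1
  x=-2.016: |R|=0.56522 <1
  x=-1.542: |R|=0.26364 <1
  x=-3.314: |R|=1.24918 >1
  x=-3.126: |R|=1.16097 >1
Stable set (-2.8000, 0).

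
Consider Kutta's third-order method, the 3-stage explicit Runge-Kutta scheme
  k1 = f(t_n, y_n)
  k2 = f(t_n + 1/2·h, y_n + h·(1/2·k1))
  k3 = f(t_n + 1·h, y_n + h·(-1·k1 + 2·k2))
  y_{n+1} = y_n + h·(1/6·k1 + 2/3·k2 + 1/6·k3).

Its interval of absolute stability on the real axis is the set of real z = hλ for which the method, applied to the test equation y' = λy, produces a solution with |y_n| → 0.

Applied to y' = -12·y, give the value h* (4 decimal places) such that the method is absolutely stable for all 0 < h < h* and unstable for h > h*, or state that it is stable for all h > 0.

With y'=λy (z=hλ):
  order 3, 3-stage ⇒ R(z)=1+z+z^2/2+z^3/6
  (e.g. R(-0.43)=0.64920, |R|=0.64920)

Solve |R(x)|<1 on ℝ⁻.
x=-0.43: |R|=0.6492
|R(-2.83)|=1.6031 |R(-1.56)|=0.0241 |R(-0.51)|=0.5979
Bisect:
  x_lo=-2.9962 |R|=1.9906  x_hi=-0.3179 |R|=0.7273
  mid=-1.65706 |R|=0.04248 →hi
  mid=-2.32665 |R|=0.71914 →hi
  mid=-2.66144 |R|=1.26175 →lo
  mid=-2.49404 |R|=0.96951 →hi
  mid=-2.57774 |R|=1.11011 →lo
  mid=-2.53589 |R|=1.03847 →lo
  mid=-2.51497 |R|=1.00366 →lo
  ...
  [-2.51284,-2.51268] ⇒ x*=-2.5127
Interval (-2.5127, 0).

(-2.5127,0); λ=-12 ⇒ h* = 0.2094.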